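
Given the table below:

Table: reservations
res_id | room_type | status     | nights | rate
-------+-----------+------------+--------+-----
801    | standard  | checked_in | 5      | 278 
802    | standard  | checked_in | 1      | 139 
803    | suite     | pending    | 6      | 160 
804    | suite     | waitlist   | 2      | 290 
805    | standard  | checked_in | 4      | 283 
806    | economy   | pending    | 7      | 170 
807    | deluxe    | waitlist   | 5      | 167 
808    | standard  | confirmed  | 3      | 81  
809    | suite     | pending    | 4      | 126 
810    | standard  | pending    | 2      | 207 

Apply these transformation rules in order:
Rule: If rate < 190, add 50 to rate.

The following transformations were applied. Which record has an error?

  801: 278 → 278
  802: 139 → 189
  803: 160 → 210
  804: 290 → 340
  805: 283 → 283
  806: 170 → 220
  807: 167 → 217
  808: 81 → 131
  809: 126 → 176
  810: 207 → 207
Record 804 has an error. The correct transformed value should be 290, not 340.

Step 1: Check each record against the rule
Step 2: Record 804 has rate = 290
Step 3: Since 290 >= 190, the bonus should not have been applied
Step 4: Correct value = 290, but claimed value = 340
Conclusion: Record 804 has the error.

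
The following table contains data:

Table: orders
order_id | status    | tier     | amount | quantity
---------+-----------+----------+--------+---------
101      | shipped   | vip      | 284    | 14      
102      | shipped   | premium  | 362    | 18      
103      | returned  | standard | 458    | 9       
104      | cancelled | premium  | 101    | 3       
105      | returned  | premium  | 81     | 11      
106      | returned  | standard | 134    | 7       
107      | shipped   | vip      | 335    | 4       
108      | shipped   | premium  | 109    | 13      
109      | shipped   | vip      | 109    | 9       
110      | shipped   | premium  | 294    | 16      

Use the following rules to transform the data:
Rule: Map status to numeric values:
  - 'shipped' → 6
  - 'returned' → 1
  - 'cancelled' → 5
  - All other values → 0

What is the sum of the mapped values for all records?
44

Step 1: Apply mapping to each record
Step 2: Count by status:
  'shipped': 6 records × 6 = 36
  'returned': 3 records × 1 = 3
  'cancelled': 1 records × 5 = 5
Step 3: Sum all mapped values = 44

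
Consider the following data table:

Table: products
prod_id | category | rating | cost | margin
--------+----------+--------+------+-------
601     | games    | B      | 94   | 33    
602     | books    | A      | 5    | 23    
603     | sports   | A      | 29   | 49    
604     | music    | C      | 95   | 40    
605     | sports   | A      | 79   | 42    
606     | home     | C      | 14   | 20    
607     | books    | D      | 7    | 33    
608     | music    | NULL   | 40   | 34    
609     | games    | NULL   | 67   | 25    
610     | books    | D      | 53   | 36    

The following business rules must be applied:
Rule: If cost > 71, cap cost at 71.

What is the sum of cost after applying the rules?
428

Step 1: 3 records have cost > 71
Step 2: These records originally summed to 268
Step 3: After capping: 3 × 71 = 213
Step 4: Unaffected records sum: 215
Step 5: Final sum = 213 + 215 = 428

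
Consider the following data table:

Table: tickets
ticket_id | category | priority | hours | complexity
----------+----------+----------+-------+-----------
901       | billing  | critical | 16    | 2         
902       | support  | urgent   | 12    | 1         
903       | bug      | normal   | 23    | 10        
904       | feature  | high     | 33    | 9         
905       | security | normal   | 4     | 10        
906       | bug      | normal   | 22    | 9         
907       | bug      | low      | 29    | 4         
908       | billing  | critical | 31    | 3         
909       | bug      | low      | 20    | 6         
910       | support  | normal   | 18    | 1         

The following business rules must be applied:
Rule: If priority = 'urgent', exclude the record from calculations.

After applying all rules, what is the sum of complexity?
54

Step 1: Identify records where priority = 'urgent'
Step 2: The excluded records sum to 1
Step 3: Original total complexity = 55
Step 4: Remaining total = 55 - 1 = 54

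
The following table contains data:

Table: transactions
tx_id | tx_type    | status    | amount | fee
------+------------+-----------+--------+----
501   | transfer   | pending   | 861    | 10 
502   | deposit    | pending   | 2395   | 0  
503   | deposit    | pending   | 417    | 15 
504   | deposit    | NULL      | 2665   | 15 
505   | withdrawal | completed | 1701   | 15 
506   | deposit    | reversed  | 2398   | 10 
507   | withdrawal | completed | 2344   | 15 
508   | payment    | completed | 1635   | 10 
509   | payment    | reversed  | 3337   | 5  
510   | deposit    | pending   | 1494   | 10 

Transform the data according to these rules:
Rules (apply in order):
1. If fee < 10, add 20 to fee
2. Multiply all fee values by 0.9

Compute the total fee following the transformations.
130.5

Step 1: Apply Rule 1 - Add 20 to records with fee < 10
  - 2 records affected: 5 + (2 × 20) = 45
  - Unaffected records: 100
  - Sum after Rule 1: 145
Step 2: Apply Rule 2 - Multiply all by 0.9
  - 145 × 0.9 = 130.5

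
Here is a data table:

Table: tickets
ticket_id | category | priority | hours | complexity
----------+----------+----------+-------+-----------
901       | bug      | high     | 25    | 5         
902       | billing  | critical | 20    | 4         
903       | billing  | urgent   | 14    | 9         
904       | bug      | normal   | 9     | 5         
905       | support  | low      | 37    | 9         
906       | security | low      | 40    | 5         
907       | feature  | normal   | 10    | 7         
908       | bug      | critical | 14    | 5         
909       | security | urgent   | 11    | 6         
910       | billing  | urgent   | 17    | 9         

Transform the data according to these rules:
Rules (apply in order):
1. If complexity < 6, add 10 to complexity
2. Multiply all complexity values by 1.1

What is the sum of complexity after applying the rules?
125.4

Step 1: Apply Rule 1 - Add 10 to records with complexity < 6
  - 5 records affected: 24 + (5 × 10) = 74
  - Unaffected records: 40
  - Sum after Rule 1: 114
Step 2: Apply Rule 2 - Multiply all by 1.1
  - 114 × 1.1 = 125.4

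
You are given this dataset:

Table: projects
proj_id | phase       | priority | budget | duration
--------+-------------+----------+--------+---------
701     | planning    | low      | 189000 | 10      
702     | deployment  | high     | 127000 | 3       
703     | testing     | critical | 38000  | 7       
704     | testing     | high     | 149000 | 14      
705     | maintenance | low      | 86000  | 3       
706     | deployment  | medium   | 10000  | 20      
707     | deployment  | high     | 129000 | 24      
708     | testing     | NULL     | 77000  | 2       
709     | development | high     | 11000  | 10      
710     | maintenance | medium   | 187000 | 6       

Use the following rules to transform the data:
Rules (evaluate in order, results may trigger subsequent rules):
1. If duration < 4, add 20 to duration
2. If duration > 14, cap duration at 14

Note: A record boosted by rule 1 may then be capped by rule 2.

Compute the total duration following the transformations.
117

Step 1: Apply rule 1 to records with duration < 4
  - 3 records get bonus of 20
  - Of these, 3 records then exceed 14 and get capped
Step 2: Apply rule 2 to records with duration > 14
  - 2 records (original) are capped
Step 3: Calculate final sum = 117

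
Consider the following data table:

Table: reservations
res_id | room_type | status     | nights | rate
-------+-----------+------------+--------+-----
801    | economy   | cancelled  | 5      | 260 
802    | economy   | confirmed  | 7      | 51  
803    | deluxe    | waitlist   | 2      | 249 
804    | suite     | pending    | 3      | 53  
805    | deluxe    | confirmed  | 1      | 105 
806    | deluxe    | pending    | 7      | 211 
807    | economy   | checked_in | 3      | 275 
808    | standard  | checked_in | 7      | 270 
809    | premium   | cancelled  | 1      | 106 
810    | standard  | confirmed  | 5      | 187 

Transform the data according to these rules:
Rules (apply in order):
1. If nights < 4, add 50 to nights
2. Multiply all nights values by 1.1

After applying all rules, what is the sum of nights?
320.1

Step 1: Apply Rule 1 - Add 50 to records with nights < 4
  - 5 records affected: 10 + (5 × 50) = 260
  - Unaffected records: 31
  - Sum after Rule 1: 291
Step 2: Apply Rule 2 - Multiply all by 1.1
  - 291 × 1.1 = 320.1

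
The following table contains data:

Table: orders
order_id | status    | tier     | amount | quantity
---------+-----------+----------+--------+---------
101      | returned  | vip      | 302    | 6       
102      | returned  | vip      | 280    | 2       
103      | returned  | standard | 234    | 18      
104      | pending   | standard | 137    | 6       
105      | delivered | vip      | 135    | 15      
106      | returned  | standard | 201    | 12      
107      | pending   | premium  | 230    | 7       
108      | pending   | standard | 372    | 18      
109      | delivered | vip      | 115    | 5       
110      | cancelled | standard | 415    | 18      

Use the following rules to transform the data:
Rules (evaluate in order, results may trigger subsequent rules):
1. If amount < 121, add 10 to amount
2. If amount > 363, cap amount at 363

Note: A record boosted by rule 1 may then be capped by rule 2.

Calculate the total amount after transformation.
2370

Step 1: Apply rule 1 to records with amount < 121
  - 1 records get bonus of 10
  - Of these, 0 records then exceed 363 and get capped
Step 2: Apply rule 2 to records with amount > 363
  - 2 records (original) are capped
Step 3: Calculate final sum = 2370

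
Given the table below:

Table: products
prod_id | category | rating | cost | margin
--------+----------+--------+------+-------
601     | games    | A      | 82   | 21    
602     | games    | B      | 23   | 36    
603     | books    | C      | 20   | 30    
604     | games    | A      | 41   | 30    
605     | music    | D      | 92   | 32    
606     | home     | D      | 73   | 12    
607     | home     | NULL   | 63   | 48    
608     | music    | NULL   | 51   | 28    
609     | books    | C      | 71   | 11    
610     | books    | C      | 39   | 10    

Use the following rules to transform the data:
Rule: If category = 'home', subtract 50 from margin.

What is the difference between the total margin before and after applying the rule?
100

Step 1: Original sum of margin = 258
Step 2: 2 records have category = 'home'
Step 3: Each affected record changes by -50
Step 4: Total change = 2 × -50 = -100
Step 5: New sum = 258 + -100 = 158
Step 6: Difference = |158 - 258| = 100
        (Sum decreased by 100)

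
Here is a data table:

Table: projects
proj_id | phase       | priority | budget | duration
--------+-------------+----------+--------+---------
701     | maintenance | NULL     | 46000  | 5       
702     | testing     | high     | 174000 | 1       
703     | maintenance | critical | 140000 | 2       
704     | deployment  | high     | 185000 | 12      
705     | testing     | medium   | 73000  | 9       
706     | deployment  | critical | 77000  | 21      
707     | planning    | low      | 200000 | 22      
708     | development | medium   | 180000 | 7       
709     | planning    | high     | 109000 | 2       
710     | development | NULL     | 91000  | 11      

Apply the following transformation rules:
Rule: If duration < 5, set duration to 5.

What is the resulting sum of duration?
102

Step 1: 3 records have duration < 5
Step 2: These records originally summed to 5
Step 3: After setting to minimum: 3 × 5 = 15
Step 4: Unaffected records sum: 87
Step 5: Final sum = 15 + 87 = 102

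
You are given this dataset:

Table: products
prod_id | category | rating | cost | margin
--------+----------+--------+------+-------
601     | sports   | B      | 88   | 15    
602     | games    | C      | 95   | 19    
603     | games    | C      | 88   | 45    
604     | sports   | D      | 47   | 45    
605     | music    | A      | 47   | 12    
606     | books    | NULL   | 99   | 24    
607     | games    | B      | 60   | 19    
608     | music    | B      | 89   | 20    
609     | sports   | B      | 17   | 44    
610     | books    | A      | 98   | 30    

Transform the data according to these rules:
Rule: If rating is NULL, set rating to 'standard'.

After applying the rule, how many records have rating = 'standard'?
1

Step 1: Count records where rating IS NULL
Step 2: Found 1 records with NULL rating
Step 3: These records will have rating set to 'standard'
Step 4: Records already having rating = 'standard': 0
Step 5: Answer: 1 + 0 = 1 records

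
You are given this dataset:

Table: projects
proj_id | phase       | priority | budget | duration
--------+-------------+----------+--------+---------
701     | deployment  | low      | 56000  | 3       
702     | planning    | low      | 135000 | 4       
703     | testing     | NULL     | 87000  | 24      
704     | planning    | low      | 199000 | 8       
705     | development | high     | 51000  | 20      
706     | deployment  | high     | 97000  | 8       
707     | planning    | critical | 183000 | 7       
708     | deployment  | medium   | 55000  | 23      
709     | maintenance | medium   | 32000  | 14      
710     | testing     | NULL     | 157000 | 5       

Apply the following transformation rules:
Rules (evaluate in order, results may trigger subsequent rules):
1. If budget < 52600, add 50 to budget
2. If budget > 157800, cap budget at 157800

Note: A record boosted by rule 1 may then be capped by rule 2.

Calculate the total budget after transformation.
985700

Step 1: Apply rule 1 to records with budget < 52600
  - 2 records get bonus of 50
  - Of these, 0 records then exceed 157800 and get capped
Step 2: Apply rule 2 to records with budget > 157800
  - 2 records (original) are capped
Step 3: Calculate final sum = 985700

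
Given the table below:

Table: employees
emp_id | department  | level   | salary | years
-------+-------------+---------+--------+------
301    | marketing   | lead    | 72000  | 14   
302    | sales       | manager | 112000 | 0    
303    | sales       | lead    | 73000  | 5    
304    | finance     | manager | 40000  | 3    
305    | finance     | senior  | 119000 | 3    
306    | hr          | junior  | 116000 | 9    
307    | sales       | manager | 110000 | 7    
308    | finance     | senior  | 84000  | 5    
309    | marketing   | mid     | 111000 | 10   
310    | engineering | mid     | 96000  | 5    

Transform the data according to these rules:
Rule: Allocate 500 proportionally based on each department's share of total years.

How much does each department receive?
engineering: 40.98, finance: 90.16, hr: 73.77, marketing: 196.72, sales: 98.36

Step 1: Calculate total years = 61
Step 2: Calculate each department's proportion:
  engineering: 5/61 = 8.20% → 40.98
  finance: 11/61 = 18.03% → 90.16
  hr: 9/61 = 14.75% → 73.77
  marketing: 24/61 = 39.34% → 196.72
  sales: 12/61 = 19.67% → 98.36
Step 3: Verify: sum of allocations ≈ 500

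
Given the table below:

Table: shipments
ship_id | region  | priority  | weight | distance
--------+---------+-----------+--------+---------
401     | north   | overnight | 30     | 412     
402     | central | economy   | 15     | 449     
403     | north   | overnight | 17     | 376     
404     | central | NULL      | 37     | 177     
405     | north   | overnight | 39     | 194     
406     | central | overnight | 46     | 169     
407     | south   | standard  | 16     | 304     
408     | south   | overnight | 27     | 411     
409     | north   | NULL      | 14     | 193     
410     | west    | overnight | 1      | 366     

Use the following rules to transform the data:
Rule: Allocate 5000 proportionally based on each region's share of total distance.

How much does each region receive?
central: 1302.85, north: 1925.6, south: 1171.75, west: 599.8

Step 1: Calculate total distance = 3051
Step 2: Calculate each region's proportion:
  central: 795/3051 = 26.06% → 1302.85
  north: 1175/3051 = 38.51% → 1925.6
  south: 715/3051 = 23.43% → 1171.75
  west: 366/3051 = 12.00% → 599.8
Step 3: Verify: sum of allocations ≈ 5000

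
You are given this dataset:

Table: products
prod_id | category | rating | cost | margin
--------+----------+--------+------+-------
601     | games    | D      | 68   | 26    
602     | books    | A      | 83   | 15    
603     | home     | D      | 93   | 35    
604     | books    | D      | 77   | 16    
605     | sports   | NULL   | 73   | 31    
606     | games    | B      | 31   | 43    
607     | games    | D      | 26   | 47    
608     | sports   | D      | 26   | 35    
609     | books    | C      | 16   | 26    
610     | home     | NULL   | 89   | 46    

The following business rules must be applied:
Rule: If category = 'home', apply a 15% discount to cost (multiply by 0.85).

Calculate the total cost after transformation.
554.7

Step 1: Records with category = 'home' have total cost = 182
Step 2: Apply multiplier: 182 × 0.85 = 154.7
Step 3: Other records total: 400
Step 4: Final sum = 154.7 + 400 = 554.7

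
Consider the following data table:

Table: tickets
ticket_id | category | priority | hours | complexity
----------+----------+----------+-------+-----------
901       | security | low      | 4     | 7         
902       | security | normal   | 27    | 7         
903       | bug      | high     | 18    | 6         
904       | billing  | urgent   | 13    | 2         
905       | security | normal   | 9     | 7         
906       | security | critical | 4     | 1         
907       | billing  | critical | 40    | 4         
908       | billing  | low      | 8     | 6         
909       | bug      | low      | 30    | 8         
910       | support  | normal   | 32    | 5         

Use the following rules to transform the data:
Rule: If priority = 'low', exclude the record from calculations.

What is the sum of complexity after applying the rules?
32

Step 1: Identify records where priority = 'low'
Step 2: The excluded records sum to 21
Step 3: Original total complexity = 53
Step 4: Remaining total = 53 - 21 = 32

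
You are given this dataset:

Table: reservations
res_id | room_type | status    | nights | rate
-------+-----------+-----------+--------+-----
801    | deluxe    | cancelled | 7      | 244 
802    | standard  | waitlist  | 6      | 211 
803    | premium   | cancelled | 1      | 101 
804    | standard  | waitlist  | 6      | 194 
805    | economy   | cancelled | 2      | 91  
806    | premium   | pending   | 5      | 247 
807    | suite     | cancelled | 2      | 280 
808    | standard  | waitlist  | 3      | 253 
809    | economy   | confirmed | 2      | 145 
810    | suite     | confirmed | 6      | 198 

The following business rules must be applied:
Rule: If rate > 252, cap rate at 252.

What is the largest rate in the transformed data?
252

Step 1: Original maximum rate = 280
Step 2: Apply cap at 252
Step 3: 2 records had rate > 252 and were capped
Step 4: Maximum after transformation = 252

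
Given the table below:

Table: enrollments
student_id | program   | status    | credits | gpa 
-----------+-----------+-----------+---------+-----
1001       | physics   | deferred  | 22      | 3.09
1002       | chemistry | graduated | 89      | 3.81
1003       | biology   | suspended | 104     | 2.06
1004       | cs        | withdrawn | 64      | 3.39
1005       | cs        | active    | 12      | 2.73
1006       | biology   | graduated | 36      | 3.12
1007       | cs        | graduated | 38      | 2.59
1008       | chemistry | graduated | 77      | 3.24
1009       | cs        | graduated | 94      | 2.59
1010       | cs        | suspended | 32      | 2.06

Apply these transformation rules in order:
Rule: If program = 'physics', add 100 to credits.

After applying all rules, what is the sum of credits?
668

Step 1: Count records where program = 'physics': 1
Step 2: Total bonus added: 1 × 100 = 100
Step 3: Original sum of credits: 568
Step 4: Final sum = 568 + 100 = 668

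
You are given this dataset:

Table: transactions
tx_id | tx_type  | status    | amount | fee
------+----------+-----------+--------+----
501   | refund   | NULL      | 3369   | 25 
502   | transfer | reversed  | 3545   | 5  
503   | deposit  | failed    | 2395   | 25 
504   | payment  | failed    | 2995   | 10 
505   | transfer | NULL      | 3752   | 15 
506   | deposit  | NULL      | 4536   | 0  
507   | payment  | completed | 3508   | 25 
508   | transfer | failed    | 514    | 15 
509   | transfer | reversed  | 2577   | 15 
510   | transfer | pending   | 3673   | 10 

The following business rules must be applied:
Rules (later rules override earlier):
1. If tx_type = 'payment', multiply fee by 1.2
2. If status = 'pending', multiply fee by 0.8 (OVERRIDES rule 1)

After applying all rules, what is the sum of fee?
150.0

Step 1: Rule 2 takes priority for records with status = 'pending'
  - 1 records: 10 × 0.8 = 8.0
Step 2: Rule 1 applies to remaining records with tx_type = 'payment'
  - 2 records: 35 × 1.2 = 42.0
Step 3: Other records unchanged: 100
Step 4: Final sum = 8.0 + 42.0 + 100 = 150.0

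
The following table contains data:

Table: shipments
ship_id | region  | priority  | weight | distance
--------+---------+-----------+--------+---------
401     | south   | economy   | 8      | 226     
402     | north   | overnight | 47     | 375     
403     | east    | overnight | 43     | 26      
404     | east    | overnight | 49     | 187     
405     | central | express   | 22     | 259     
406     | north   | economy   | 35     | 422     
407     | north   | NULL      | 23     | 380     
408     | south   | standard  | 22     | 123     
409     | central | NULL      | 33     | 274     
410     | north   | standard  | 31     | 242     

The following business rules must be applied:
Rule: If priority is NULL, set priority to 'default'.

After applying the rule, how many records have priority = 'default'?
2

Step 1: Count records where priority IS NULL
Step 2: Found 2 records with NULL priority
Step 3: These records will have priority set to 'default'
Step 4: Records already having priority = 'default': 0
Step 5: Answer: 2 + 0 = 2 records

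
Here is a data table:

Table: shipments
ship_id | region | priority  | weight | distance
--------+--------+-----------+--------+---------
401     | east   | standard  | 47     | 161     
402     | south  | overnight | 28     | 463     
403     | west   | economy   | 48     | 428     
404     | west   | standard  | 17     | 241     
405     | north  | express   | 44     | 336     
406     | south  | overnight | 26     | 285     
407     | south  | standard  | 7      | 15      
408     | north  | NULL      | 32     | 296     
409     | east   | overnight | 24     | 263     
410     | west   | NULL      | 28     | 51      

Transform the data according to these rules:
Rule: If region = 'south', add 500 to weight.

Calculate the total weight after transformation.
1801

Step 1: Count records where region = 'south': 3
Step 2: Total bonus added: 3 × 500 = 1500
Step 3: Original sum of weight: 301
Step 4: Final sum = 301 + 1500 = 1801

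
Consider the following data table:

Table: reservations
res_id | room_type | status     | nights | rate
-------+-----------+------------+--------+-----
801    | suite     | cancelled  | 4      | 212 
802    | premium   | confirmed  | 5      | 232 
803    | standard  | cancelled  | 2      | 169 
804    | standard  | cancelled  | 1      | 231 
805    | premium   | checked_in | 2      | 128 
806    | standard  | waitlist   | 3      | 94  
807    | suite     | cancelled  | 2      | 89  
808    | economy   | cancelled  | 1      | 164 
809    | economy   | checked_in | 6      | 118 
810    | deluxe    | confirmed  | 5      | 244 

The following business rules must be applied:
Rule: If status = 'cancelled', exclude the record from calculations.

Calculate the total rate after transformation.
816

Step 1: Identify records where status = 'cancelled'
Step 2: The excluded records sum to 865
Step 3: Original total rate = 1681
Step 4: Remaining total = 1681 - 865 = 816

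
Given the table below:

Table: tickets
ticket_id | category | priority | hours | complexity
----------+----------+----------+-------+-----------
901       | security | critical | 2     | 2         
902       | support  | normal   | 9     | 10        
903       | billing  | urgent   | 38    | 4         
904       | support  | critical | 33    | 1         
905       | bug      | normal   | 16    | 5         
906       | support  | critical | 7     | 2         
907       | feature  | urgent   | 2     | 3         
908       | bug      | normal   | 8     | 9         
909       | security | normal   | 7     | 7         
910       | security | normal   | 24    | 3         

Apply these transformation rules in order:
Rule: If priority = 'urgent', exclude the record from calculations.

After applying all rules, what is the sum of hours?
106

Step 1: Identify records where priority = 'urgent'
Step 2: The excluded records sum to 40
Step 3: Original total hours = 146
Step 4: Remaining total = 146 - 40 = 106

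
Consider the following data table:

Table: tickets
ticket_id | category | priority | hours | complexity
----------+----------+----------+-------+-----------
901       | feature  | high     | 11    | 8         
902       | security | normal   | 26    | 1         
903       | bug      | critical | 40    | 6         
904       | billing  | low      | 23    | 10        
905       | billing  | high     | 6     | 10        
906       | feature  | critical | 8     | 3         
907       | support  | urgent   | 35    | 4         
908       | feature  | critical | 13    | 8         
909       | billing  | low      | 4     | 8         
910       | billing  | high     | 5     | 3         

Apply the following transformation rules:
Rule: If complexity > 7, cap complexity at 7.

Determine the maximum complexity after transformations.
7

Step 1: Original maximum complexity = 10
Step 2: Apply cap at 7
Step 3: 5 records had complexity > 7 and were capped
Step 4: Maximum after transformation = 7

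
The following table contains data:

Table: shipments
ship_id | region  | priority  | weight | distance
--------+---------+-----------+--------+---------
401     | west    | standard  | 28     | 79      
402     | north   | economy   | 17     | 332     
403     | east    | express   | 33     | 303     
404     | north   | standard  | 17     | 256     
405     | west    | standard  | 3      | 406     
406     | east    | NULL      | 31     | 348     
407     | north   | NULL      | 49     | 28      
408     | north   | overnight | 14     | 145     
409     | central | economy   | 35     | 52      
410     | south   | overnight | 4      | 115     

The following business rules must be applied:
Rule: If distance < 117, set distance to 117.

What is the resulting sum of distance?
2258

Step 1: 4 records have distance < 117
Step 2: These records originally summed to 274
Step 3: After setting to minimum: 4 × 117 = 468
Step 4: Unaffected records sum: 1790
Step 5: Final sum = 468 + 1790 = 2258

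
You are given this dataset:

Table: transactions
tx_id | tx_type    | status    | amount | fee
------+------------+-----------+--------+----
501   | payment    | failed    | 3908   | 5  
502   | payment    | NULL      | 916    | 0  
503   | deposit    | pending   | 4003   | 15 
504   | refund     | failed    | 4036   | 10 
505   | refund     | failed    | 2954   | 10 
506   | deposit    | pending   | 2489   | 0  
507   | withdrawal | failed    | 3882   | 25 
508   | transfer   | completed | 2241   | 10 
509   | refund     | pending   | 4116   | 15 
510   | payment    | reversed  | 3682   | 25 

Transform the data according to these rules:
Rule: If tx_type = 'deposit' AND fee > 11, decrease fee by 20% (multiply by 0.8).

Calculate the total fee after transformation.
112.0

Step 1: Find records where tx_type = 'deposit' AND fee > 11
Step 2: 1 records match, summing to 15
Step 3: After multiplier: 15 × 0.8 = 12.0
Step 4: Unaffected records sum: 100
Step 5: Final sum = 12.0 + 100 = 112.0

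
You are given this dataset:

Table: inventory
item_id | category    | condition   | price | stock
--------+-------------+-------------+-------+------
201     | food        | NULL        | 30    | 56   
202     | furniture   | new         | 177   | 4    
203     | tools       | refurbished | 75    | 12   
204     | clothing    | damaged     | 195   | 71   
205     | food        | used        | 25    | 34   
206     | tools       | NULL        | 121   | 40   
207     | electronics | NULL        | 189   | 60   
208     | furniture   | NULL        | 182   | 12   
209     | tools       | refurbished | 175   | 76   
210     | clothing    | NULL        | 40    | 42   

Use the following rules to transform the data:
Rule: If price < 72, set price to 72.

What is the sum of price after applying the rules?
1330

Step 1: 3 records have price < 72
Step 2: These records originally summed to 95
Step 3: After setting to minimum: 3 × 72 = 216
Step 4: Unaffected records sum: 1114
Step 5: Final sum = 216 + 1114 = 1330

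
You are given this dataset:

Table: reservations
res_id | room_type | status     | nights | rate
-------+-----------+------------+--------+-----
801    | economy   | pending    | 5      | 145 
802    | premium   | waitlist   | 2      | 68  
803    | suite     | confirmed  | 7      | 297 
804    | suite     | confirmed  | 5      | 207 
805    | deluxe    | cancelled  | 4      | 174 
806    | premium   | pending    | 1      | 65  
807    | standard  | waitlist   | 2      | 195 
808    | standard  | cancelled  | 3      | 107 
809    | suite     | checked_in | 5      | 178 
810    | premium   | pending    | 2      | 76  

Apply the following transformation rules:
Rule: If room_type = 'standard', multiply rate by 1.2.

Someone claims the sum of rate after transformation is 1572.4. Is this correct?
Yes, the result is correct.

Step 1: Calculate the correct sum after transformation
Step 2: Apply multiplier 1.2 to records where room_type = 'standard'
Step 3: Correct result = 1572.4
Step 4: Claimed result = 1572.4
Step 5: 1572.4 = 1572.4 ✓
Conclusion: The claimed result is correct.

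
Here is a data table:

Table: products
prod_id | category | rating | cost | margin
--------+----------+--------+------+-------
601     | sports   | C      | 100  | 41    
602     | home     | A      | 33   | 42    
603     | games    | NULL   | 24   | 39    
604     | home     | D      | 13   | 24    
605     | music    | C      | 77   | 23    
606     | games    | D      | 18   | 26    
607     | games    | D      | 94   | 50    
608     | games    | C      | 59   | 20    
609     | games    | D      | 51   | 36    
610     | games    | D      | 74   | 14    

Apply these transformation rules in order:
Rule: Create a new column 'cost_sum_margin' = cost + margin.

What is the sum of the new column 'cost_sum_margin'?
858

Step 1: For each record, compute cost + margin
Example calculations:
  100 + 41 = 141
  33 + 42 = 75
  24 + 39 = 63
  ...
Step 2: Sum all derived values
Step 3: Total = 858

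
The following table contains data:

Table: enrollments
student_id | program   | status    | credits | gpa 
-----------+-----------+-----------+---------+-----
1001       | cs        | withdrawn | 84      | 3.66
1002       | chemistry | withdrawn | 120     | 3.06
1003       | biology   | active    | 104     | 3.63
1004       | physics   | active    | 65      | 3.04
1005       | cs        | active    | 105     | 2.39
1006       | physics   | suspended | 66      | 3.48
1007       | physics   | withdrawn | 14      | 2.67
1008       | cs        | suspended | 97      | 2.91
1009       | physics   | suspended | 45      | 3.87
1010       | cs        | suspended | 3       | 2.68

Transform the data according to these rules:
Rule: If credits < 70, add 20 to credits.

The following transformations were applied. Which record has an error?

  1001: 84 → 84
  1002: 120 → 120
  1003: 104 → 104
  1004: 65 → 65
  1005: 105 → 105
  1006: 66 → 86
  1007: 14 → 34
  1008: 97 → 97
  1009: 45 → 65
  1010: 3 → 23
Record 1004 has an error. The correct transformed value should be 85, not 65.

Step 1: Check each record against the rule
Step 2: Record 1004 has credits = 65
Step 3: Since 65 < 70, the bonus should have been applied
Step 4: Correct value = 85, but claimed value = 65
Conclusion: Record 1004 has the error.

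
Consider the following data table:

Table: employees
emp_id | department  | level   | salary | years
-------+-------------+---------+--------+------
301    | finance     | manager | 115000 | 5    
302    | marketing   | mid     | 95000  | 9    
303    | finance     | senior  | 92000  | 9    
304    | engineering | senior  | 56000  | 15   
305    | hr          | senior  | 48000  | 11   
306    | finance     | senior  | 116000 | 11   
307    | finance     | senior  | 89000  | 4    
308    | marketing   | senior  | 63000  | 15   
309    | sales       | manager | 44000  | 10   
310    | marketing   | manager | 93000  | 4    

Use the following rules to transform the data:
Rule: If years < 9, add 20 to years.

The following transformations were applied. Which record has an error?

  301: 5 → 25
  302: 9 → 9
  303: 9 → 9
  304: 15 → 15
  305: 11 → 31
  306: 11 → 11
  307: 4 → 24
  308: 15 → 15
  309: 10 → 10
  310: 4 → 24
Record 305 has an error. The correct transformed value should be 11, not 31.

Step 1: Check each record against the rule
Step 2: Record 305 has years = 11
Step 3: Since 11 >= 9, the bonus should not have been applied
Step 4: Correct value = 11, but claimed value = 31
Conclusion: Record 305 has the error.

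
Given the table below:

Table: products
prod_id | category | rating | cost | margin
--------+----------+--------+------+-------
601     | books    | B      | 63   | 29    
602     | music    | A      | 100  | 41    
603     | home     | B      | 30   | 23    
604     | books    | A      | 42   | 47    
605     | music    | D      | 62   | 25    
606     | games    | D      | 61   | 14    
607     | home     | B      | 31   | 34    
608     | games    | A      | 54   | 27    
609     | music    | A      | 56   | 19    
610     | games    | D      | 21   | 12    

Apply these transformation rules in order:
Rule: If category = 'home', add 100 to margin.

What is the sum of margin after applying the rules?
471

Step 1: Count records where category = 'home': 2
Step 2: Total bonus added: 2 × 100 = 200
Step 3: Original sum of margin: 271
Step 4: Final sum = 271 + 200 = 471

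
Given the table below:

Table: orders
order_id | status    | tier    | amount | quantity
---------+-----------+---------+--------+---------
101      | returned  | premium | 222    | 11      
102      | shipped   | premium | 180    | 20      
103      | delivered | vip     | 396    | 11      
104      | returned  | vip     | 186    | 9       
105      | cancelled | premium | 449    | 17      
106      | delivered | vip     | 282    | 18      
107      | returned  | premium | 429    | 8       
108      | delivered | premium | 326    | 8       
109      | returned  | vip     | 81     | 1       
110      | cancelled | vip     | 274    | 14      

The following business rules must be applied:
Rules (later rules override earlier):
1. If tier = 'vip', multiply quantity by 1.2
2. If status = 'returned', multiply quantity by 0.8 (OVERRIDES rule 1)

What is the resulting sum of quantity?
119.8

Step 1: Rule 2 takes priority for records with status = 'returned'
  - 4 records: 29 × 0.8 = 23.2
Step 2: Rule 1 applies to remaining records with tier = 'vip'
  - 3 records: 43 × 1.2 = 51.6
Step 3: Other records unchanged: 45
Step 4: Final sum = 23.2 + 51.6 + 45 = 119.8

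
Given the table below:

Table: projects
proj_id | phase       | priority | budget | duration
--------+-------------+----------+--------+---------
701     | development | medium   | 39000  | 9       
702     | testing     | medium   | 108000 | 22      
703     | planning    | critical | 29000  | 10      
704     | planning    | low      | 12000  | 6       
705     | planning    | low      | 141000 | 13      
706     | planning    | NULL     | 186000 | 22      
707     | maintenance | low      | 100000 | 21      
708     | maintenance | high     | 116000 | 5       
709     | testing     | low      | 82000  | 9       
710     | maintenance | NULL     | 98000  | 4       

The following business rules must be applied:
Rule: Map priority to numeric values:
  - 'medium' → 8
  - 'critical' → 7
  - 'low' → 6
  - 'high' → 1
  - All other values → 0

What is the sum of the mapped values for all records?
48

Step 1: Apply mapping to each record
Step 2: Count by status:
  'medium': 2 records × 8 = 16
  'critical': 1 records × 7 = 7
  'low': 4 records × 6 = 24
  'high': 1 records × 1 = 1
Step 3: Sum all mapped values = 48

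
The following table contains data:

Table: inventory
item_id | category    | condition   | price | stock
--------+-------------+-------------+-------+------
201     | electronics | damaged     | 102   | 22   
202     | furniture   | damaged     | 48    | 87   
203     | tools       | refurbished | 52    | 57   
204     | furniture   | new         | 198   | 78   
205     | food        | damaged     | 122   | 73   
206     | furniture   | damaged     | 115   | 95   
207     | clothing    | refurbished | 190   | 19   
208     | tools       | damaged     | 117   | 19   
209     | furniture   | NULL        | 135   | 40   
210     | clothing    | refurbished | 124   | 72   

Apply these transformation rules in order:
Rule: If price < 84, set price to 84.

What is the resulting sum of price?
1271

Step 1: 2 records have price < 84
Step 2: These records originally summed to 100
Step 3: After setting to minimum: 2 × 84 = 168
Step 4: Unaffected records sum: 1103
Step 5: Final sum = 168 + 1103 = 1271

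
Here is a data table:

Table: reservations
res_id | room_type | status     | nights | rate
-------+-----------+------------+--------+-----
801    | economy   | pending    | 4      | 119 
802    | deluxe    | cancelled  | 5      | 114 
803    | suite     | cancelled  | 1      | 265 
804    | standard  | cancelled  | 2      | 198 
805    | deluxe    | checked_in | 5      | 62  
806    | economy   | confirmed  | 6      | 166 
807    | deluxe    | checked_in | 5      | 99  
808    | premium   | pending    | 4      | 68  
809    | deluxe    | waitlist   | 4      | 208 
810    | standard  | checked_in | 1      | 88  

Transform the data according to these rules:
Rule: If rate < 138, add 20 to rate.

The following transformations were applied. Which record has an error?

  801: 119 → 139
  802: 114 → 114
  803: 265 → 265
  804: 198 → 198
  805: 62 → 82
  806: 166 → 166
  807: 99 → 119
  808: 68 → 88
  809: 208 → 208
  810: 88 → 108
Record 802 has an error. The correct transformed value should be 134, not 114.

Step 1: Check each record against the rule
Step 2: Record 802 has rate = 114
Step 3: Since 114 < 138, the bonus should have been applied
Step 4: Correct value = 134, but claimed value = 114
Conclusion: Record 802 has the error.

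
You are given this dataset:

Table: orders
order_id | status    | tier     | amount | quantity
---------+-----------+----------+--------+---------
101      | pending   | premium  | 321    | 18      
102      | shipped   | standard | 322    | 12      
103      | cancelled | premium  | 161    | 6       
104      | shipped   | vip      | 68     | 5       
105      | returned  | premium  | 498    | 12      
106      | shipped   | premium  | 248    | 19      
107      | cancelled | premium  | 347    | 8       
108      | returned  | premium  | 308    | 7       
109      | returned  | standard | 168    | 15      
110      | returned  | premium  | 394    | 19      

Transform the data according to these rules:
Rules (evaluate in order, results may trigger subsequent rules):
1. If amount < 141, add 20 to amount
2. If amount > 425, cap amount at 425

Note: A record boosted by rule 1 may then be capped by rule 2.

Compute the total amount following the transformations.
2782

Step 1: Apply rule 1 to records with amount < 141
  - 1 records get bonus of 20
  - Of these, 0 records then exceed 425 and get capped
Step 2: Apply rule 2 to records with amount > 425
  - 1 records (original) are capped
Step 3: Calculate final sum = 2782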